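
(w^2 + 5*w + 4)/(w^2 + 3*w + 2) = (w + 4)/(w + 2)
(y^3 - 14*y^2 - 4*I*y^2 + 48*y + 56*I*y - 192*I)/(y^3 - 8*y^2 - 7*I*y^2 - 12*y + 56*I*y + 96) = (y - 6)/(y - 3*I)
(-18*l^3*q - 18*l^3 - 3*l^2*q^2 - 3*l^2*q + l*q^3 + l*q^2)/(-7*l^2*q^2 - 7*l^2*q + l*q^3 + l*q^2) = (-18*l^2 - 3*l*q + q^2)/(q*(-7*l + q))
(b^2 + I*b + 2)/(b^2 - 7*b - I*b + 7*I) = (b + 2*I)/(b - 7)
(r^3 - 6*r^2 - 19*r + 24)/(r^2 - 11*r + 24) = (r^2 + 2*r - 3)/(r - 3)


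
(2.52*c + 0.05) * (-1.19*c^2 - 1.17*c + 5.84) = -2.9988*c^3 - 3.0079*c^2 + 14.6583*c + 0.292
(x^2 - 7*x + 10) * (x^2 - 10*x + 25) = x^4 - 17*x^3 + 105*x^2 - 275*x + 250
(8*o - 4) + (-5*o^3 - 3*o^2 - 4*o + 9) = -5*o^3 - 3*o^2 + 4*o + 5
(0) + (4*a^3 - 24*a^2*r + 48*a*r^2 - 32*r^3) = 4*a^3 - 24*a^2*r + 48*a*r^2 - 32*r^3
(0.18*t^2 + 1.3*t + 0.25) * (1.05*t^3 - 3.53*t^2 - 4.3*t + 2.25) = 0.189*t^5 + 0.7296*t^4 - 5.1005*t^3 - 6.0675*t^2 + 1.85*t + 0.5625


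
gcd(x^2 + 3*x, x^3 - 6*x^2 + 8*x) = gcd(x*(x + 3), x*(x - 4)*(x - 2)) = x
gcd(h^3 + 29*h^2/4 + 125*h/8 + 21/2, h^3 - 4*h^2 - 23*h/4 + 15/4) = h + 3/2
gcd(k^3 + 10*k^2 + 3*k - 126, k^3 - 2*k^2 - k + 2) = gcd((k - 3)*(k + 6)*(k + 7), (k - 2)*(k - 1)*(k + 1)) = 1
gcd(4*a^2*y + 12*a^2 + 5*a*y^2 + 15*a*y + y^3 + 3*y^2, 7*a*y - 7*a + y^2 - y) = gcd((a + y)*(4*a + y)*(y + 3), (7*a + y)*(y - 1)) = 1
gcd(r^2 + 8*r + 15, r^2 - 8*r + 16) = 1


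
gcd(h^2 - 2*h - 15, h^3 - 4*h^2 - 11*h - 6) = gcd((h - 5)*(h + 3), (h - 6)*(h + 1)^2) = 1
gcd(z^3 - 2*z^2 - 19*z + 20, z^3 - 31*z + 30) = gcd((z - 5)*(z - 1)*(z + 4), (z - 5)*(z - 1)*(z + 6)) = z^2 - 6*z + 5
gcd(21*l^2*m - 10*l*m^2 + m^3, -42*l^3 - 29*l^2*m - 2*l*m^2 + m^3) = 7*l - m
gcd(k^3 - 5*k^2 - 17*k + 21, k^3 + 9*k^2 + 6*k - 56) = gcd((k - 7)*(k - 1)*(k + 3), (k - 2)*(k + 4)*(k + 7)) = 1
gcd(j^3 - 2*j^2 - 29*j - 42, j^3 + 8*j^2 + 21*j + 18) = j^2 + 5*j + 6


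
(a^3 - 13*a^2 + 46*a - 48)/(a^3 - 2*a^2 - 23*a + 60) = (a^2 - 10*a + 16)/(a^2 + a - 20)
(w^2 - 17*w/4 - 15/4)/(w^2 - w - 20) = (w + 3/4)/(w + 4)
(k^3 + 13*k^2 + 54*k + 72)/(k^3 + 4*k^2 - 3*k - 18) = (k^2 + 10*k + 24)/(k^2 + k - 6)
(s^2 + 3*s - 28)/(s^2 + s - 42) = (s - 4)/(s - 6)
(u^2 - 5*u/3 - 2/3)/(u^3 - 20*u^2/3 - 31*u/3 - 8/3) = (u - 2)/(u^2 - 7*u - 8)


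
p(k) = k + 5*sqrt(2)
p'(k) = 1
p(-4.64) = 2.43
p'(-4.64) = 1.00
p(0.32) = 7.39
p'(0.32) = 1.00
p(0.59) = 7.66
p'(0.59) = 1.00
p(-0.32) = 6.75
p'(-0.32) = 1.00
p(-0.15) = 6.92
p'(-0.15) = 1.00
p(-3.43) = 3.64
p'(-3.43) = 1.00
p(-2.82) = 4.25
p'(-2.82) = 1.00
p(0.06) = 7.13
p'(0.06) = 1.00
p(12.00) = 19.07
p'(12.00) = 1.00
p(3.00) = 10.07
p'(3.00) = 1.00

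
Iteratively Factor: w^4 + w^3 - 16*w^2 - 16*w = (w + 1)*(w^3 - 16*w) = (w - 4)*(w + 1)*(w^2 + 4*w) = w*(w - 4)*(w + 1)*(w + 4)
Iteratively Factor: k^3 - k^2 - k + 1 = (k - 1)*(k^2 - 1) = (k - 1)^2*(k + 1)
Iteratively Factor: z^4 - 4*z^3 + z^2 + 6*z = (z - 2)*(z^3 - 2*z^2 - 3*z) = (z - 3)*(z - 2)*(z^2 + z) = z*(z - 3)*(z - 2)*(z + 1)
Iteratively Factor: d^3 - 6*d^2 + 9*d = (d - 3)*(d^2 - 3*d) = d*(d - 3)*(d - 3)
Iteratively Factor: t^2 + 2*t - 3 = (t - 1)*(t + 3)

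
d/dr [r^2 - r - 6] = 2*r - 1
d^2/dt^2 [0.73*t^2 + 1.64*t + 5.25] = 1.46000000000000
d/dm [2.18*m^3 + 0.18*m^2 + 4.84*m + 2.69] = 6.54*m^2 + 0.36*m + 4.84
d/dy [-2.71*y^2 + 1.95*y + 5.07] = 1.95 - 5.42*y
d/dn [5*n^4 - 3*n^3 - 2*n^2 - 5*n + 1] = 20*n^3 - 9*n^2 - 4*n - 5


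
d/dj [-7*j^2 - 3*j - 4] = -14*j - 3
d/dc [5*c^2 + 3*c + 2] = 10*c + 3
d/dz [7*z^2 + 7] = 14*z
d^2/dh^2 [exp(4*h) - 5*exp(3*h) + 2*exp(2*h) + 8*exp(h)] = (16*exp(3*h) - 45*exp(2*h) + 8*exp(h) + 8)*exp(h)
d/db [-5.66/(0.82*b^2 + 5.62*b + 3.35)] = (9.2824*b + 31.8092)/(0.82*b^2 + 5.62*b + 3.35)^2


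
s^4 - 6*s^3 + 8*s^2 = s^2*(s - 4)*(s - 2)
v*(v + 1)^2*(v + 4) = v^4 + 6*v^3 + 9*v^2 + 4*v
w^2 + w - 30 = (w - 5)*(w + 6)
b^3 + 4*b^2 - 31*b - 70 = (b - 5)*(b + 2)*(b + 7)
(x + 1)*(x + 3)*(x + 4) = x^3 + 8*x^2 + 19*x + 12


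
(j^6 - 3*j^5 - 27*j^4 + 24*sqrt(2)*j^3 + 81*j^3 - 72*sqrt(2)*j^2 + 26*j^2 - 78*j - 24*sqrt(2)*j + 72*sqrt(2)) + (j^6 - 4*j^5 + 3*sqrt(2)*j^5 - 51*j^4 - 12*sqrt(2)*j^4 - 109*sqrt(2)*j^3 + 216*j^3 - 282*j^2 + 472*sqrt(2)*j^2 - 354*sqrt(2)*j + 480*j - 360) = 2*j^6 - 7*j^5 + 3*sqrt(2)*j^5 - 78*j^4 - 12*sqrt(2)*j^4 - 85*sqrt(2)*j^3 + 297*j^3 - 256*j^2 + 400*sqrt(2)*j^2 - 378*sqrt(2)*j + 402*j - 360 + 72*sqrt(2)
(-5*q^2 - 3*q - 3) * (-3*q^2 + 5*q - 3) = 15*q^4 - 16*q^3 + 9*q^2 - 6*q + 9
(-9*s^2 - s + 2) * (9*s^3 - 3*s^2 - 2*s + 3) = -81*s^5 + 18*s^4 + 39*s^3 - 31*s^2 - 7*s + 6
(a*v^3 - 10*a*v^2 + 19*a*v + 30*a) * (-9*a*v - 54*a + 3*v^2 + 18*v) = -9*a^2*v^4 + 36*a^2*v^3 + 369*a^2*v^2 - 1296*a^2*v - 1620*a^2 + 3*a*v^5 - 12*a*v^4 - 123*a*v^3 + 432*a*v^2 + 540*a*v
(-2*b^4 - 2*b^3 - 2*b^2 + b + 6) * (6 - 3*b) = 6*b^5 - 6*b^4 - 6*b^3 - 15*b^2 - 12*b + 36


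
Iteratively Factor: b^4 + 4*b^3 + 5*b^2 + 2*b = (b + 1)*(b^3 + 3*b^2 + 2*b) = (b + 1)*(b + 2)*(b^2 + b) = b*(b + 1)*(b + 2)*(b + 1)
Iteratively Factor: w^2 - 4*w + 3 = (w - 3)*(w - 1)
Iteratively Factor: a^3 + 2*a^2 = (a)*(a^2 + 2*a) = a^2*(a + 2)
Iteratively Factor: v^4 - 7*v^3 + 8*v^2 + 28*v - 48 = (v - 2)*(v^3 - 5*v^2 - 2*v + 24) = (v - 3)*(v - 2)*(v^2 - 2*v - 8) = (v - 4)*(v - 3)*(v - 2)*(v + 2)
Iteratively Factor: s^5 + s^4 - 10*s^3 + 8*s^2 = (s - 2)*(s^4 + 3*s^3 - 4*s^2) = (s - 2)*(s - 1)*(s^3 + 4*s^2) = s*(s - 2)*(s - 1)*(s^2 + 4*s) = s*(s - 2)*(s - 1)*(s + 4)*(s)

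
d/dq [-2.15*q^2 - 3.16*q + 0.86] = -4.3*q - 3.16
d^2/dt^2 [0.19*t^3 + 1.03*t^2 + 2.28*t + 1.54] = 1.14*t + 2.06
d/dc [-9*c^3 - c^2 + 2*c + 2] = -27*c^2 - 2*c + 2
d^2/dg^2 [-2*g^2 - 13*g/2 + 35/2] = -4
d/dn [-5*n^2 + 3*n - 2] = 3 - 10*n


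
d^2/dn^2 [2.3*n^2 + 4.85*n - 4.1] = 4.60000000000000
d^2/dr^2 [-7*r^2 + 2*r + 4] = -14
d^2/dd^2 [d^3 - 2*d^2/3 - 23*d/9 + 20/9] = 6*d - 4/3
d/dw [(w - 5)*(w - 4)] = 2*w - 9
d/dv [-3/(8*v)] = 3/(8*v^2)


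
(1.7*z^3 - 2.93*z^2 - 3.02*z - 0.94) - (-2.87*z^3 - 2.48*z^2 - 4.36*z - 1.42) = 4.57*z^3 - 0.45*z^2 + 1.34*z + 0.48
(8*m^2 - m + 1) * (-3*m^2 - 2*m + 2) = -24*m^4 - 13*m^3 + 15*m^2 - 4*m + 2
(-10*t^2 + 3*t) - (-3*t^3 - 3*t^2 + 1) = 3*t^3 - 7*t^2 + 3*t - 1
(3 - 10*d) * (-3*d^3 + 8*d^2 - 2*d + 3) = 30*d^4 - 89*d^3 + 44*d^2 - 36*d + 9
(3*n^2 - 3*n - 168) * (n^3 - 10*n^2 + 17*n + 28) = 3*n^5 - 33*n^4 - 87*n^3 + 1713*n^2 - 2940*n - 4704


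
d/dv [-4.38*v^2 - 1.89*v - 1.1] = -8.76*v - 1.89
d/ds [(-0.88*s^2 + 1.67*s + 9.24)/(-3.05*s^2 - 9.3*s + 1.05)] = (13.2775*s^2 + 54.516*s + 87.6855)/(9.3025*s^4 + 56.73*s^3 + 80.085*s^2 - 19.53*s + 1.1025)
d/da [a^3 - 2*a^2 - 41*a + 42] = 3*a^2 - 4*a - 41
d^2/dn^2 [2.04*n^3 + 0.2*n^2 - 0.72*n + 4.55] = 12.24*n + 0.4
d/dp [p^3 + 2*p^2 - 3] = p*(3*p + 4)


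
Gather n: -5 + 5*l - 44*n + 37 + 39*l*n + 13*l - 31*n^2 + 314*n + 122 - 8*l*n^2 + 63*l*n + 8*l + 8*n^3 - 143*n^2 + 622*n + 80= 26*l + 8*n^3 + n^2*(-8*l - 174) + n*(102*l + 892) + 234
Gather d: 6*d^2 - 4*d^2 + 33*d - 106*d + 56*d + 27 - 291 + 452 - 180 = 2*d^2 - 17*d + 8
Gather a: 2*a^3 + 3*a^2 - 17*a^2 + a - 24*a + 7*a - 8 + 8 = 2*a^3 - 14*a^2 - 16*a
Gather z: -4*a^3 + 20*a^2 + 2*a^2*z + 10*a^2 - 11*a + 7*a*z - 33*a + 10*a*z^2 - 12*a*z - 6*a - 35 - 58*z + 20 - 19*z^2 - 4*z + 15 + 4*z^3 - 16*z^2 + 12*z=-4*a^3 + 30*a^2 - 50*a + 4*z^3 + z^2*(10*a - 35) + z*(2*a^2 - 5*a - 50)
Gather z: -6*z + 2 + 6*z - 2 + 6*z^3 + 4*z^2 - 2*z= 6*z^3 + 4*z^2 - 2*z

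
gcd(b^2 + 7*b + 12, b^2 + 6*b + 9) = b + 3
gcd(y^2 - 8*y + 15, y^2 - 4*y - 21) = 1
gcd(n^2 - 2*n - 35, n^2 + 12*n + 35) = n + 5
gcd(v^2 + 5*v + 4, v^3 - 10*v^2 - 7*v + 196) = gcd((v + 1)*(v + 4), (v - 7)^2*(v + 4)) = v + 4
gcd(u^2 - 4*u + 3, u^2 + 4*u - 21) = u - 3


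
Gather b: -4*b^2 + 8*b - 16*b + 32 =-4*b^2 - 8*b + 32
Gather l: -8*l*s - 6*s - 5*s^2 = -8*l*s - 5*s^2 - 6*s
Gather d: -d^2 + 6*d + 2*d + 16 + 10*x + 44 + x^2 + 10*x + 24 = -d^2 + 8*d + x^2 + 20*x + 84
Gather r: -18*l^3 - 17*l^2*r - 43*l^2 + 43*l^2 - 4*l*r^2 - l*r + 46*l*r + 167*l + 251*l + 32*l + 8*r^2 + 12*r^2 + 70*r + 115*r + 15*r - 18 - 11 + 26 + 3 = -18*l^3 + 450*l + r^2*(20 - 4*l) + r*(-17*l^2 + 45*l + 200)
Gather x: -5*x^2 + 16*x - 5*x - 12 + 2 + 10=-5*x^2 + 11*x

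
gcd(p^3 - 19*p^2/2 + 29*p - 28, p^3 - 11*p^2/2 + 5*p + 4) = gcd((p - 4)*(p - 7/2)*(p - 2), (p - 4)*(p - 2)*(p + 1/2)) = p^2 - 6*p + 8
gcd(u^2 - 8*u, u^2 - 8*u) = u^2 - 8*u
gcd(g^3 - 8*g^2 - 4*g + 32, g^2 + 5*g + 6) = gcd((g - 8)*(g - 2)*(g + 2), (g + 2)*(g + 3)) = g + 2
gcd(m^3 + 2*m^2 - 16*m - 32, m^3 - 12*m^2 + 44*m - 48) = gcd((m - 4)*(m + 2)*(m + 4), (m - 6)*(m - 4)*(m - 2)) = m - 4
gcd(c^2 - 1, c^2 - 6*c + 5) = c - 1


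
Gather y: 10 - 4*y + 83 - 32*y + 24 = 117 - 36*y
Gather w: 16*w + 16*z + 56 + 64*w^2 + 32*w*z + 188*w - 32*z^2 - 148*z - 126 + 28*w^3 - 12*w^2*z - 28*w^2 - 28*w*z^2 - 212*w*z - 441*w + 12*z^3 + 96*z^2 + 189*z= 28*w^3 + w^2*(36 - 12*z) + w*(-28*z^2 - 180*z - 237) + 12*z^3 + 64*z^2 + 57*z - 70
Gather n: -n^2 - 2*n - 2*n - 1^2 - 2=-n^2 - 4*n - 3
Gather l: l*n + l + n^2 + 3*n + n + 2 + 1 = l*(n + 1) + n^2 + 4*n + 3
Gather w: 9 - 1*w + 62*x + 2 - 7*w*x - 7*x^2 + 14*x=w*(-7*x - 1) - 7*x^2 + 76*x + 11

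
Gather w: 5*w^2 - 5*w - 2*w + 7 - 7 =5*w^2 - 7*w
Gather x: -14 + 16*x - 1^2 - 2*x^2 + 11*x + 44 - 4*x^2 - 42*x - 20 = -6*x^2 - 15*x + 9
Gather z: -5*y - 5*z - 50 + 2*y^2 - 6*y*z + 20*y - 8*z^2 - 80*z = 2*y^2 + 15*y - 8*z^2 + z*(-6*y - 85) - 50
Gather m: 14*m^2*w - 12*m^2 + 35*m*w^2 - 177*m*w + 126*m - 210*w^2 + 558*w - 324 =m^2*(14*w - 12) + m*(35*w^2 - 177*w + 126) - 210*w^2 + 558*w - 324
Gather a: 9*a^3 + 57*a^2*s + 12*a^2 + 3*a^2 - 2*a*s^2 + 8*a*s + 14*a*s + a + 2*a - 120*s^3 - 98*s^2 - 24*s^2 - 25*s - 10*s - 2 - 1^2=9*a^3 + a^2*(57*s + 15) + a*(-2*s^2 + 22*s + 3) - 120*s^3 - 122*s^2 - 35*s - 3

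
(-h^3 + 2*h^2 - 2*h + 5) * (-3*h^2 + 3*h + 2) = 3*h^5 - 9*h^4 + 10*h^3 - 17*h^2 + 11*h + 10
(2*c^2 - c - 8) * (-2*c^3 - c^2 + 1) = -4*c^5 + 17*c^3 + 10*c^2 - c - 8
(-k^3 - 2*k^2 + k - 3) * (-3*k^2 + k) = 3*k^5 + 5*k^4 - 5*k^3 + 10*k^2 - 3*k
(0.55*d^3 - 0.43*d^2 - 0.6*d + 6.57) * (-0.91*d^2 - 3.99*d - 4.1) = -0.5005*d^5 - 1.8032*d^4 + 0.00670000000000015*d^3 - 1.8217*d^2 - 23.7543*d - 26.937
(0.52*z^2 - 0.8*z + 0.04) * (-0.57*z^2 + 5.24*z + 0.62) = -0.2964*z^4 + 3.1808*z^3 - 3.8924*z^2 - 0.2864*z + 0.0248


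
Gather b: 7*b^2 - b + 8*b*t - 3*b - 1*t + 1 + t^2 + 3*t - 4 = 7*b^2 + b*(8*t - 4) + t^2 + 2*t - 3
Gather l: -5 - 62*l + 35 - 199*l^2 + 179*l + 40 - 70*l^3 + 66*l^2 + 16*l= -70*l^3 - 133*l^2 + 133*l + 70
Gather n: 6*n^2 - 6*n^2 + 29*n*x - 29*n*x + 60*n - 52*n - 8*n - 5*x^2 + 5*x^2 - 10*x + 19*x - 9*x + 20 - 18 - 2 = 0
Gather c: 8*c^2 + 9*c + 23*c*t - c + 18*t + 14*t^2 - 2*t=8*c^2 + c*(23*t + 8) + 14*t^2 + 16*t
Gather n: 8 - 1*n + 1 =9 - n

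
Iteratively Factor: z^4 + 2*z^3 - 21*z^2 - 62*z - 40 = (z - 5)*(z^3 + 7*z^2 + 14*z + 8) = (z - 5)*(z + 2)*(z^2 + 5*z + 4) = (z - 5)*(z + 1)*(z + 2)*(z + 4)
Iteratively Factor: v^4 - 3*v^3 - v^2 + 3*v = (v + 1)*(v^3 - 4*v^2 + 3*v) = (v - 3)*(v + 1)*(v^2 - v) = v*(v - 3)*(v + 1)*(v - 1)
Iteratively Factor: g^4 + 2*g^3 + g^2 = (g)*(g^3 + 2*g^2 + g) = g^2*(g^2 + 2*g + 1) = g^2*(g + 1)*(g + 1)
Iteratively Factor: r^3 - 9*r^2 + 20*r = (r - 4)*(r^2 - 5*r) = (r - 5)*(r - 4)*(r)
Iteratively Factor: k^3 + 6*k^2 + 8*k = (k + 4)*(k^2 + 2*k) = (k + 2)*(k + 4)*(k)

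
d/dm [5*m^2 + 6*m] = 10*m + 6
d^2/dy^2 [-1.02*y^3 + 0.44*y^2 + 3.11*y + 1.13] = 0.88 - 6.12*y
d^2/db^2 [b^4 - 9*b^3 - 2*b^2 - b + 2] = 12*b^2 - 54*b - 4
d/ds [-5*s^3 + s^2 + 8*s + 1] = -15*s^2 + 2*s + 8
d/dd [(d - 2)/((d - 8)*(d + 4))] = (-d^2 + 4*d - 40)/(d^4 - 8*d^3 - 48*d^2 + 256*d + 1024)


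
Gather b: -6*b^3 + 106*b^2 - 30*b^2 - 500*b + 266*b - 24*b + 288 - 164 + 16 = -6*b^3 + 76*b^2 - 258*b + 140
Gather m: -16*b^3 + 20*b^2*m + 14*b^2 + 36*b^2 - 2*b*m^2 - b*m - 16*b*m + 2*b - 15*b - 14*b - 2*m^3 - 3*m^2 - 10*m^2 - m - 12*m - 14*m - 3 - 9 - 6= -16*b^3 + 50*b^2 - 27*b - 2*m^3 + m^2*(-2*b - 13) + m*(20*b^2 - 17*b - 27) - 18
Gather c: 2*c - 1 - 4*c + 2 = 1 - 2*c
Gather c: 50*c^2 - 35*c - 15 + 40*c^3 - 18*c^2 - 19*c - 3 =40*c^3 + 32*c^2 - 54*c - 18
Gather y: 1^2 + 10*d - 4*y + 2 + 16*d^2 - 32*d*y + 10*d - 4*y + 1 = 16*d^2 + 20*d + y*(-32*d - 8) + 4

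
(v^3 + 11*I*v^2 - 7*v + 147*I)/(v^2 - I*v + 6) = (v^2 + 14*I*v - 49)/(v + 2*I)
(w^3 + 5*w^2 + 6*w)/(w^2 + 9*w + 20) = w*(w^2 + 5*w + 6)/(w^2 + 9*w + 20)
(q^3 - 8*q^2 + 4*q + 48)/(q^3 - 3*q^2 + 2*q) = (q^3 - 8*q^2 + 4*q + 48)/(q*(q^2 - 3*q + 2))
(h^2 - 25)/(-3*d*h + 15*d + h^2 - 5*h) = (-h - 5)/(3*d - h)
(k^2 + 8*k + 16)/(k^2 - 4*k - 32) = (k + 4)/(k - 8)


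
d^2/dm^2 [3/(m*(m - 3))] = 6*(m^2 + m*(m - 3) + (m - 3)^2)/(m^3*(m - 3)^3)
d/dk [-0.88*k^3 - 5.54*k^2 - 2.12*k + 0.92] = -2.64*k^2 - 11.08*k - 2.12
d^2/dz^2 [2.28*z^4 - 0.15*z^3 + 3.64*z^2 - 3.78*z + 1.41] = 27.36*z^2 - 0.9*z + 7.28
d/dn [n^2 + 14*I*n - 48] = 2*n + 14*I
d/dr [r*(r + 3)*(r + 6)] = 3*r^2 + 18*r + 18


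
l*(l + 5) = l^2 + 5*l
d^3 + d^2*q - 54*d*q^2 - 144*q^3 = (d - 8*q)*(d + 3*q)*(d + 6*q)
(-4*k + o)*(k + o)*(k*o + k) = -4*k^3*o - 4*k^3 - 3*k^2*o^2 - 3*k^2*o + k*o^3 + k*o^2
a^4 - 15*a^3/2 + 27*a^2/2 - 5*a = a*(a - 5)*(a - 2)*(a - 1/2)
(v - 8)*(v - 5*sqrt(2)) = v^2 - 8*v - 5*sqrt(2)*v + 40*sqrt(2)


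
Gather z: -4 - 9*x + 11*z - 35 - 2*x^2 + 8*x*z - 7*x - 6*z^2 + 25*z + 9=-2*x^2 - 16*x - 6*z^2 + z*(8*x + 36) - 30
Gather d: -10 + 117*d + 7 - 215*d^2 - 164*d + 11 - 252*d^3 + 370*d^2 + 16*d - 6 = -252*d^3 + 155*d^2 - 31*d + 2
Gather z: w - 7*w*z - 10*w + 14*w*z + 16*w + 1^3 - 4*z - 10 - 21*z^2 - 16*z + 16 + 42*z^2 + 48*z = 7*w + 21*z^2 + z*(7*w + 28) + 7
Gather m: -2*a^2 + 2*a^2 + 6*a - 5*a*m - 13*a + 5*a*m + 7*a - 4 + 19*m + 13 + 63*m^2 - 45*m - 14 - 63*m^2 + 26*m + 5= 0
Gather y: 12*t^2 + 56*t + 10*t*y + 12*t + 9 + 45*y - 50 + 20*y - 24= 12*t^2 + 68*t + y*(10*t + 65) - 65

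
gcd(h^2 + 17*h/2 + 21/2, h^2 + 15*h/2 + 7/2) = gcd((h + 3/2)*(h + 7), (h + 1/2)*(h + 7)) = h + 7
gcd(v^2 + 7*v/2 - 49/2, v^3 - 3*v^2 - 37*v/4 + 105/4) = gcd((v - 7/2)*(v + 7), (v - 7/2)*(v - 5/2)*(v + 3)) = v - 7/2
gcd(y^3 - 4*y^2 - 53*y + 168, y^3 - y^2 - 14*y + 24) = y - 3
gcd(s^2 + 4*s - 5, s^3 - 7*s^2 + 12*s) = 1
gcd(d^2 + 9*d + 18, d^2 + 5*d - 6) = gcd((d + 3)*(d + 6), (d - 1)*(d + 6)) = d + 6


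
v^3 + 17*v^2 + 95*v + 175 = (v + 5)^2*(v + 7)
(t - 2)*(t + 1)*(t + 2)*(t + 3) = t^4 + 4*t^3 - t^2 - 16*t - 12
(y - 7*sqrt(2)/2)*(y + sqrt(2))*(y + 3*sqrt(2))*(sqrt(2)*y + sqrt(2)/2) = sqrt(2)*y^4 + sqrt(2)*y^3/2 + y^3 - 22*sqrt(2)*y^2 + y^2/2 - 42*y - 11*sqrt(2)*y - 21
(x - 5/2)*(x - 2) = x^2 - 9*x/2 + 5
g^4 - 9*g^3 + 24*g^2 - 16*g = g*(g - 4)^2*(g - 1)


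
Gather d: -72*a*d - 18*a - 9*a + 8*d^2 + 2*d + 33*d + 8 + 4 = -27*a + 8*d^2 + d*(35 - 72*a) + 12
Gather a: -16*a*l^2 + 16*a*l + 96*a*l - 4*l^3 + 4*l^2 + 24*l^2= a*(-16*l^2 + 112*l) - 4*l^3 + 28*l^2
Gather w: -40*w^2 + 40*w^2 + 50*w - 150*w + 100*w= 0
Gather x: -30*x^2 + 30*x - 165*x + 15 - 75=-30*x^2 - 135*x - 60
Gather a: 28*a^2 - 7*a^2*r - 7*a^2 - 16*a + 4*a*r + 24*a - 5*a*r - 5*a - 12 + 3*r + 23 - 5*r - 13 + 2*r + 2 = a^2*(21 - 7*r) + a*(3 - r)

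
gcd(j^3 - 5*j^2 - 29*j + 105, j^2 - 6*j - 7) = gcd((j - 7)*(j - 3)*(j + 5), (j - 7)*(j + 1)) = j - 7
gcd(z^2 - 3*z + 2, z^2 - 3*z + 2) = z^2 - 3*z + 2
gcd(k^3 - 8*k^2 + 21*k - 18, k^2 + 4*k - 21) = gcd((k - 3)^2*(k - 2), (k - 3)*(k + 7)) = k - 3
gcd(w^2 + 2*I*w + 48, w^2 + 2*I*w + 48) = w^2 + 2*I*w + 48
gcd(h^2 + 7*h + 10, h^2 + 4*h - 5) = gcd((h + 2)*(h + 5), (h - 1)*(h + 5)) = h + 5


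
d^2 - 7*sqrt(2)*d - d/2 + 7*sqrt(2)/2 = (d - 1/2)*(d - 7*sqrt(2))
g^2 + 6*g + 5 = (g + 1)*(g + 5)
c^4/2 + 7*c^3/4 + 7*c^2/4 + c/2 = c*(c/2 + 1/2)*(c + 1/2)*(c + 2)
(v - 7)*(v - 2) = v^2 - 9*v + 14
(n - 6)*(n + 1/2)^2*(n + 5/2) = n^4 - 5*n^3/2 - 73*n^2/4 - 127*n/8 - 15/4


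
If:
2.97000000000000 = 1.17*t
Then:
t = 2.54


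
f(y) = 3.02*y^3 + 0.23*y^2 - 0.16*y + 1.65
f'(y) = 9.06*y^2 + 0.46*y - 0.16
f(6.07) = 684.57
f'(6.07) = 336.45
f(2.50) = 49.88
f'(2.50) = 57.62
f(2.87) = 74.48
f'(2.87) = 75.79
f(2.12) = 31.12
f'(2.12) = 41.53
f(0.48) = 1.96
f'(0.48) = 2.15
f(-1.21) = -3.17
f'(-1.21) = 12.55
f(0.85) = 3.53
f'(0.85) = 6.78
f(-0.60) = 1.18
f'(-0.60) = 2.83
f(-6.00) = -641.43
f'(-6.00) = 323.24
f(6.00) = 661.29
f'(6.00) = 328.76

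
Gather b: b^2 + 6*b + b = b^2 + 7*b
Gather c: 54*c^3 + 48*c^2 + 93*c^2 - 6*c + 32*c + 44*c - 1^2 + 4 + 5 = 54*c^3 + 141*c^2 + 70*c + 8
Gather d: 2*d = 2*d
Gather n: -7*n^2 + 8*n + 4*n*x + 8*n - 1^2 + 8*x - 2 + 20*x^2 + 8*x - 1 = -7*n^2 + n*(4*x + 16) + 20*x^2 + 16*x - 4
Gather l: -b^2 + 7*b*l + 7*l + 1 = -b^2 + l*(7*b + 7) + 1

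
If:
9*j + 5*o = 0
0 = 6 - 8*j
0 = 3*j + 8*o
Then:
No Solution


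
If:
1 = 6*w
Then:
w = 1/6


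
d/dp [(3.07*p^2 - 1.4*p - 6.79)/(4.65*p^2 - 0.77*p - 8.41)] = (4.1461*p^2 + 11.5096*p + 6.5457)/(21.6225*p^4 - 7.161*p^3 - 77.6201*p^2 + 12.9514*p + 70.7281)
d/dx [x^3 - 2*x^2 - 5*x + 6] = 3*x^2 - 4*x - 5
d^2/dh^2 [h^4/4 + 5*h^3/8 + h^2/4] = 3*h^2 + 15*h/4 + 1/2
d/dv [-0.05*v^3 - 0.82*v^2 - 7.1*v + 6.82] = -0.15*v^2 - 1.64*v - 7.1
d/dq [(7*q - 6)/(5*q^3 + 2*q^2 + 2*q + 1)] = (-70*q^3 + 76*q^2 + 24*q + 19)/(25*q^6 + 20*q^5 + 24*q^4 + 18*q^3 + 8*q^2 + 4*q + 1)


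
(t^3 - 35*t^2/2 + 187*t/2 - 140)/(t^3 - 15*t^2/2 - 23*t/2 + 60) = (t - 7)/(t + 3)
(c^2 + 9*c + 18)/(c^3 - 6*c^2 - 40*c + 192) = (c + 3)/(c^2 - 12*c + 32)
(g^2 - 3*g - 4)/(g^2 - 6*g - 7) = (g - 4)/(g - 7)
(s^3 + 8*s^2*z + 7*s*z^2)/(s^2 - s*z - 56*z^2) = s*(-s - z)/(-s + 8*z)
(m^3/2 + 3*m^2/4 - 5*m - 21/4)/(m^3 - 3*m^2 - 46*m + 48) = (2*m^3 + 3*m^2 - 20*m - 21)/(4*(m^3 - 3*m^2 - 46*m + 48))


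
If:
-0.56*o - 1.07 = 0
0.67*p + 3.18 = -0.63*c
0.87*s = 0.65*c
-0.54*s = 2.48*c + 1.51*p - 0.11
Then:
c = 4.97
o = -1.91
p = -9.42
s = 3.71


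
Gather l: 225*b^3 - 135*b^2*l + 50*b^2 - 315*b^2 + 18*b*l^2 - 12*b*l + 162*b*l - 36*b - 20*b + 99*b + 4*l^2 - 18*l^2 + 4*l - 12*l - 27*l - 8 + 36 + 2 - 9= 225*b^3 - 265*b^2 + 43*b + l^2*(18*b - 14) + l*(-135*b^2 + 150*b - 35) + 21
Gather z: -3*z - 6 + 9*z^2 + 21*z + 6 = 9*z^2 + 18*z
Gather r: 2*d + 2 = 2*d + 2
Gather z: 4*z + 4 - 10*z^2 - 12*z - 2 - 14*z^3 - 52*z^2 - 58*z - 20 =-14*z^3 - 62*z^2 - 66*z - 18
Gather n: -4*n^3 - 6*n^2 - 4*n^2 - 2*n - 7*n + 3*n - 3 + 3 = -4*n^3 - 10*n^2 - 6*n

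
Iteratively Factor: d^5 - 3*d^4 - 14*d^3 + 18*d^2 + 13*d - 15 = (d - 1)*(d^4 - 2*d^3 - 16*d^2 + 2*d + 15) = (d - 5)*(d - 1)*(d^3 + 3*d^2 - d - 3) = (d - 5)*(d - 1)^2*(d^2 + 4*d + 3) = (d - 5)*(d - 1)^2*(d + 3)*(d + 1)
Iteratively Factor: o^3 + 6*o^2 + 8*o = (o + 4)*(o^2 + 2*o) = o*(o + 4)*(o + 2)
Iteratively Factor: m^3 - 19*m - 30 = (m + 2)*(m^2 - 2*m - 15) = (m + 2)*(m + 3)*(m - 5)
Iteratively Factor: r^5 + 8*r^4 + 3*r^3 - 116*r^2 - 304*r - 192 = (r - 4)*(r^4 + 12*r^3 + 51*r^2 + 88*r + 48) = (r - 4)*(r + 4)*(r^3 + 8*r^2 + 19*r + 12) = (r - 4)*(r + 4)^2*(r^2 + 4*r + 3) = (r - 4)*(r + 1)*(r + 4)^2*(r + 3)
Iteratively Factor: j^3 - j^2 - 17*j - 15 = (j - 5)*(j^2 + 4*j + 3) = (j - 5)*(j + 1)*(j + 3)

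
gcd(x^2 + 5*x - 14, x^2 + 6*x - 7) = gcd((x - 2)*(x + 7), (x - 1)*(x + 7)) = x + 7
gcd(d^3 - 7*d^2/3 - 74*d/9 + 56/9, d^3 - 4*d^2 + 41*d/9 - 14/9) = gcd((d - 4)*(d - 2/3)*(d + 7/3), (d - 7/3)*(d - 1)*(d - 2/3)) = d - 2/3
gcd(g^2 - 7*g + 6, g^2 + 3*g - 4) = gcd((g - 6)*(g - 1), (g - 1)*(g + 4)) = g - 1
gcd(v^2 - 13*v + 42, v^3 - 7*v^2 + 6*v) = v - 6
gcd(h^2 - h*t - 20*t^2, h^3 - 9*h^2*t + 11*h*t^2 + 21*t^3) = 1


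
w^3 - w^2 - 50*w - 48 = (w - 8)*(w + 1)*(w + 6)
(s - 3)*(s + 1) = s^2 - 2*s - 3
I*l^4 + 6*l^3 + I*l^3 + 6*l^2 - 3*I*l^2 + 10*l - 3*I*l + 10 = (l - 5*I)*(l - 2*I)*(l + I)*(I*l + I)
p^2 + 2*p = p*(p + 2)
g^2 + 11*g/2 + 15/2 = (g + 5/2)*(g + 3)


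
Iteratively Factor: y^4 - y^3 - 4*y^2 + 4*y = (y - 2)*(y^3 + y^2 - 2*y) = y*(y - 2)*(y^2 + y - 2) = y*(y - 2)*(y - 1)*(y + 2)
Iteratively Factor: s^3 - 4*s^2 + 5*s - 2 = (s - 1)*(s^2 - 3*s + 2) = (s - 1)^2*(s - 2)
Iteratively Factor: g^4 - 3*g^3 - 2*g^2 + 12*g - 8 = (g - 2)*(g^3 - g^2 - 4*g + 4) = (g - 2)*(g + 2)*(g^2 - 3*g + 2) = (g - 2)^2*(g + 2)*(g - 1)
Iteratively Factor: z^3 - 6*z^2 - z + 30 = (z - 3)*(z^2 - 3*z - 10) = (z - 5)*(z - 3)*(z + 2)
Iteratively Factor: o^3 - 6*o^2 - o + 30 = (o - 3)*(o^2 - 3*o - 10) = (o - 3)*(o + 2)*(o - 5)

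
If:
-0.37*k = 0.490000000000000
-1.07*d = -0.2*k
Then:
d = -0.25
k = -1.32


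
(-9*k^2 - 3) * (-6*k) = 54*k^3 + 18*k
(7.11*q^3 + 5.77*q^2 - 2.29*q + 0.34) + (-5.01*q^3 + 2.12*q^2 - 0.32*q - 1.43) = 2.1*q^3 + 7.89*q^2 - 2.61*q - 1.09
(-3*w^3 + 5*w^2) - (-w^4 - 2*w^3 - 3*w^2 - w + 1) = w^4 - w^3 + 8*w^2 + w - 1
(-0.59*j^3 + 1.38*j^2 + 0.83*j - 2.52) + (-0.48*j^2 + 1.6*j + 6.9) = -0.59*j^3 + 0.9*j^2 + 2.43*j + 4.38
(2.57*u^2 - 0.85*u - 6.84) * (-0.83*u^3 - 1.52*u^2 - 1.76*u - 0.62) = -2.1331*u^5 - 3.2009*u^4 + 2.446*u^3 + 10.2994*u^2 + 12.5654*u + 4.2408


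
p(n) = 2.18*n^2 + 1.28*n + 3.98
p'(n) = 4.36*n + 1.28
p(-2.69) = 16.31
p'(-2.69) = -10.45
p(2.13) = 16.60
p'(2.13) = 10.57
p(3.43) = 34.02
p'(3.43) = 16.23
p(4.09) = 45.68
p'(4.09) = 19.11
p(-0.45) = 3.85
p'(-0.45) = -0.68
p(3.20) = 30.40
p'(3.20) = 15.23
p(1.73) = 12.72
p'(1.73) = 8.82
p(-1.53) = 7.12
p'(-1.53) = -5.39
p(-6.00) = 74.78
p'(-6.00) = -24.88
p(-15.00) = 475.28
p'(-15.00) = -64.12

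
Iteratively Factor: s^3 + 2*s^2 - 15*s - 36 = (s + 3)*(s^2 - s - 12) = (s + 3)^2*(s - 4)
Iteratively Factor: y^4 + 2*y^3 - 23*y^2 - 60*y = (y - 5)*(y^3 + 7*y^2 + 12*y) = y*(y - 5)*(y^2 + 7*y + 12) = y*(y - 5)*(y + 4)*(y + 3)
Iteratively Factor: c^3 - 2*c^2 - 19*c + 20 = (c + 4)*(c^2 - 6*c + 5) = (c - 5)*(c + 4)*(c - 1)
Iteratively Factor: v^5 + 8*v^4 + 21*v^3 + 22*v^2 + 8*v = (v + 4)*(v^4 + 4*v^3 + 5*v^2 + 2*v) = (v + 1)*(v + 4)*(v^3 + 3*v^2 + 2*v) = (v + 1)*(v + 2)*(v + 4)*(v^2 + v) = (v + 1)^2*(v + 2)*(v + 4)*(v)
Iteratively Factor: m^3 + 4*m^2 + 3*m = (m + 1)*(m^2 + 3*m) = (m + 1)*(m + 3)*(m)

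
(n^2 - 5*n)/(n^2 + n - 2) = n*(n - 5)/(n^2 + n - 2)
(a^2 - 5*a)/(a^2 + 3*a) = (a - 5)/(a + 3)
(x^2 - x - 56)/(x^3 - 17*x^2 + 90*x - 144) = (x + 7)/(x^2 - 9*x + 18)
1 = 1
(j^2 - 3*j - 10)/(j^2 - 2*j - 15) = (j + 2)/(j + 3)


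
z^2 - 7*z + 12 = (z - 4)*(z - 3)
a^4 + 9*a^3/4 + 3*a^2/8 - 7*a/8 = a*(a - 1/2)*(a + 1)*(a + 7/4)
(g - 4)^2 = g^2 - 8*g + 16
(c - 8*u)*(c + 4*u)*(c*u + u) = c^3*u - 4*c^2*u^2 + c^2*u - 32*c*u^3 - 4*c*u^2 - 32*u^3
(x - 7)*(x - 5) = x^2 - 12*x + 35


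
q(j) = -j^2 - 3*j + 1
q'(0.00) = -3.00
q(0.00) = 1.00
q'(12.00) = -27.00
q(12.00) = -179.00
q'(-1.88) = 0.76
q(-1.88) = 3.11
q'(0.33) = -3.66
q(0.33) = -0.10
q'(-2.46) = 1.92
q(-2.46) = 2.33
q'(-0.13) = -2.74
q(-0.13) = 1.37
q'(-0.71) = -1.58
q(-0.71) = 2.63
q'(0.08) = -3.16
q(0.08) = 0.75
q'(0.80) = -4.60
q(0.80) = -2.04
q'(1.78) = -6.56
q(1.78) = -7.51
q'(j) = -2*j - 3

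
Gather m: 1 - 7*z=1 - 7*z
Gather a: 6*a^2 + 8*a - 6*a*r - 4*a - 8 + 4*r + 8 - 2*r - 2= 6*a^2 + a*(4 - 6*r) + 2*r - 2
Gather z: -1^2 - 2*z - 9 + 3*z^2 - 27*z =3*z^2 - 29*z - 10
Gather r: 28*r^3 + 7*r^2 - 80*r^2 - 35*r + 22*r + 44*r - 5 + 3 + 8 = 28*r^3 - 73*r^2 + 31*r + 6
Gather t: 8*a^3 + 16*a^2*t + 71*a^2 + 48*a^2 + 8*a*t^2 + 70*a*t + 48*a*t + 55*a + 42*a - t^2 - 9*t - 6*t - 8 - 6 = 8*a^3 + 119*a^2 + 97*a + t^2*(8*a - 1) + t*(16*a^2 + 118*a - 15) - 14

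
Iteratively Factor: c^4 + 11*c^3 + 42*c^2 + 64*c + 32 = (c + 2)*(c^3 + 9*c^2 + 24*c + 16) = (c + 1)*(c + 2)*(c^2 + 8*c + 16) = (c + 1)*(c + 2)*(c + 4)*(c + 4)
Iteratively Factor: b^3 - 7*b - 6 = (b + 1)*(b^2 - b - 6) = (b - 3)*(b + 1)*(b + 2)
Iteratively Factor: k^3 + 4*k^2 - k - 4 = (k + 4)*(k^2 - 1) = (k - 1)*(k + 4)*(k + 1)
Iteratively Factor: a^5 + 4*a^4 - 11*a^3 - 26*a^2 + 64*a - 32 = (a + 4)*(a^4 - 11*a^2 + 18*a - 8) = (a - 2)*(a + 4)*(a^3 + 2*a^2 - 7*a + 4) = (a - 2)*(a - 1)*(a + 4)*(a^2 + 3*a - 4) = (a - 2)*(a - 1)^2*(a + 4)*(a + 4)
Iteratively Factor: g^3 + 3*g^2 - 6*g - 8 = (g + 4)*(g^2 - g - 2) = (g + 1)*(g + 4)*(g - 2)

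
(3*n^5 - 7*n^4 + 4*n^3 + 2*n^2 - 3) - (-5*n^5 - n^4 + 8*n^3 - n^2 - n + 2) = 8*n^5 - 6*n^4 - 4*n^3 + 3*n^2 + n - 5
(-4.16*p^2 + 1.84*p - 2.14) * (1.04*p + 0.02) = -4.3264*p^3 + 1.8304*p^2 - 2.1888*p - 0.0428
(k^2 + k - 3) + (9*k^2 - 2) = 10*k^2 + k - 5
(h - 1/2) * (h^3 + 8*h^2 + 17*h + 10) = h^4 + 15*h^3/2 + 13*h^2 + 3*h/2 - 5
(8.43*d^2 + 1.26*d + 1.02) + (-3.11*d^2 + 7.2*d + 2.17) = 5.32*d^2 + 8.46*d + 3.19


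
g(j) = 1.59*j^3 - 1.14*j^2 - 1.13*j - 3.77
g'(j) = 4.77*j^2 - 2.28*j - 1.13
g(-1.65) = -12.15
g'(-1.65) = 15.62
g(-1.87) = -16.04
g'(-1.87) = 19.81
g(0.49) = -4.41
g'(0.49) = -1.10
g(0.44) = -4.35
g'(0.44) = -1.21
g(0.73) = -4.58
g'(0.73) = -0.25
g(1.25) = -3.86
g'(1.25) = 3.47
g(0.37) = -4.26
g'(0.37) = -1.32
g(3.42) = 42.63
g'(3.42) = 46.86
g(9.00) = 1052.83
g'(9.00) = 364.72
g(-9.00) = -1245.05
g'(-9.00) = 405.76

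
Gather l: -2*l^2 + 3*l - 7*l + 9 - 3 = -2*l^2 - 4*l + 6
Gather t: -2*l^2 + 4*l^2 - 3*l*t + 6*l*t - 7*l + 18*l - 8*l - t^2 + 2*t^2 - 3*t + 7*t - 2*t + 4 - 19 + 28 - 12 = 2*l^2 + 3*l + t^2 + t*(3*l + 2) + 1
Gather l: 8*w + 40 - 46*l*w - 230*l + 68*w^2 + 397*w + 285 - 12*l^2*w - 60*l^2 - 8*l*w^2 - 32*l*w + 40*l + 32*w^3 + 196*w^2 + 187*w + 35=l^2*(-12*w - 60) + l*(-8*w^2 - 78*w - 190) + 32*w^3 + 264*w^2 + 592*w + 360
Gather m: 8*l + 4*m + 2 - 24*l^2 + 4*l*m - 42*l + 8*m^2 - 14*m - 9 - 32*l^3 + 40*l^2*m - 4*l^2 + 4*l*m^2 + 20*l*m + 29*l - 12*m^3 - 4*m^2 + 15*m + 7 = -32*l^3 - 28*l^2 - 5*l - 12*m^3 + m^2*(4*l + 4) + m*(40*l^2 + 24*l + 5)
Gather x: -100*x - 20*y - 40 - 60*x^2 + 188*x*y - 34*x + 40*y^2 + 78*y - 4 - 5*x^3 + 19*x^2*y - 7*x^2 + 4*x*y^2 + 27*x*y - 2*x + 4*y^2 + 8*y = -5*x^3 + x^2*(19*y - 67) + x*(4*y^2 + 215*y - 136) + 44*y^2 + 66*y - 44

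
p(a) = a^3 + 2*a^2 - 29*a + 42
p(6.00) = 156.00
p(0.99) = 16.22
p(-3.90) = 126.20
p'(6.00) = 103.00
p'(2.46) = -1.01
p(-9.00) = -264.00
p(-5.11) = 108.98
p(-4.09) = 125.65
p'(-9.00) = 178.00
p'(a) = 3*a^2 + 4*a - 29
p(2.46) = -2.35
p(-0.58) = 59.30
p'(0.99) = -22.10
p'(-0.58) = -30.31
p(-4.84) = 115.83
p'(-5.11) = 28.90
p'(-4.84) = 21.92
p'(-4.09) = 4.82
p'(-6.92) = 86.98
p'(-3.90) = 1.03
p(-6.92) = 7.08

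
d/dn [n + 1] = 1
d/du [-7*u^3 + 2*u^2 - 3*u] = -21*u^2 + 4*u - 3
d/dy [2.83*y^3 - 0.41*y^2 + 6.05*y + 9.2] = 8.49*y^2 - 0.82*y + 6.05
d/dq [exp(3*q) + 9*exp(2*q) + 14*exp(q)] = (3*exp(2*q) + 18*exp(q) + 14)*exp(q)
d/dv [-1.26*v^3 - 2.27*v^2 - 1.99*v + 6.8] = -3.78*v^2 - 4.54*v - 1.99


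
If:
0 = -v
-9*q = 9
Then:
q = -1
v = 0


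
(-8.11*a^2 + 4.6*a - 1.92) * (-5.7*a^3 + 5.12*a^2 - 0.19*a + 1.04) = 46.227*a^5 - 67.7432*a^4 + 36.0369*a^3 - 19.1388*a^2 + 5.1488*a - 1.9968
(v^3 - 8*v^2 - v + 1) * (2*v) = 2*v^4 - 16*v^3 - 2*v^2 + 2*v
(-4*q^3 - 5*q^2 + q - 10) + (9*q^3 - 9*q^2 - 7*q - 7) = 5*q^3 - 14*q^2 - 6*q - 17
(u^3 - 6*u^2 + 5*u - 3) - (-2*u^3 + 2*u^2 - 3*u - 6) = 3*u^3 - 8*u^2 + 8*u + 3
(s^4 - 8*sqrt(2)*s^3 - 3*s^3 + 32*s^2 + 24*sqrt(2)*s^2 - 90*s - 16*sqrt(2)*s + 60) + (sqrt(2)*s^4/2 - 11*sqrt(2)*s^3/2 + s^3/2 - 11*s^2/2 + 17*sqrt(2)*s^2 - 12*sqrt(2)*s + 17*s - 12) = sqrt(2)*s^4/2 + s^4 - 27*sqrt(2)*s^3/2 - 5*s^3/2 + 53*s^2/2 + 41*sqrt(2)*s^2 - 73*s - 28*sqrt(2)*s + 48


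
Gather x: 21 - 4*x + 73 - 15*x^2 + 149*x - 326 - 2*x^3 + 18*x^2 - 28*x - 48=-2*x^3 + 3*x^2 + 117*x - 280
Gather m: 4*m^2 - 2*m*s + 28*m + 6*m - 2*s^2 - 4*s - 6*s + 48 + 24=4*m^2 + m*(34 - 2*s) - 2*s^2 - 10*s + 72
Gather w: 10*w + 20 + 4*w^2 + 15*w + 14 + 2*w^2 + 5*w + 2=6*w^2 + 30*w + 36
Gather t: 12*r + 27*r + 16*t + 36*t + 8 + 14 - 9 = 39*r + 52*t + 13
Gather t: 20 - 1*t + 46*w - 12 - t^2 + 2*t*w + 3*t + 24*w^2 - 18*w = -t^2 + t*(2*w + 2) + 24*w^2 + 28*w + 8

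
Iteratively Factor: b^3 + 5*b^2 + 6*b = (b + 3)*(b^2 + 2*b) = (b + 2)*(b + 3)*(b)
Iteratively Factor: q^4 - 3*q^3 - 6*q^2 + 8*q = (q - 1)*(q^3 - 2*q^2 - 8*q) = q*(q - 1)*(q^2 - 2*q - 8) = q*(q - 4)*(q - 1)*(q + 2)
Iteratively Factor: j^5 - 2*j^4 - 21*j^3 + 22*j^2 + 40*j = (j)*(j^4 - 2*j^3 - 21*j^2 + 22*j + 40) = j*(j + 4)*(j^3 - 6*j^2 + 3*j + 10) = j*(j + 1)*(j + 4)*(j^2 - 7*j + 10) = j*(j - 5)*(j + 1)*(j + 4)*(j - 2)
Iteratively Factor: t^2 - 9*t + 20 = (t - 5)*(t - 4)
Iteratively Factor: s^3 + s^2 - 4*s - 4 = (s - 2)*(s^2 + 3*s + 2) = (s - 2)*(s + 2)*(s + 1)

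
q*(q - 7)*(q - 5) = q^3 - 12*q^2 + 35*q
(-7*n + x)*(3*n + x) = -21*n^2 - 4*n*x + x^2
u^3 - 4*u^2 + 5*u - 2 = (u - 2)*(u - 1)^2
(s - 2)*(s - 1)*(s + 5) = s^3 + 2*s^2 - 13*s + 10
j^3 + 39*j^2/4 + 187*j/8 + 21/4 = (j + 1/4)*(j + 7/2)*(j + 6)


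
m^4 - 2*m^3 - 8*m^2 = m^2*(m - 4)*(m + 2)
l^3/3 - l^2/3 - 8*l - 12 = (l/3 + 1)*(l - 6)*(l + 2)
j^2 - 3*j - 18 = (j - 6)*(j + 3)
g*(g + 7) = g^2 + 7*g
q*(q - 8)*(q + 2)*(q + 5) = q^4 - q^3 - 46*q^2 - 80*q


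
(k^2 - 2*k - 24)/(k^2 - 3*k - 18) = (k + 4)/(k + 3)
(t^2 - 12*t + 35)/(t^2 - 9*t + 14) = (t - 5)/(t - 2)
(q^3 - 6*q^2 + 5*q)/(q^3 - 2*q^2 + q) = (q - 5)/(q - 1)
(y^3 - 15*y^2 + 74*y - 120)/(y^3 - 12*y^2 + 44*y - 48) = (y - 5)/(y - 2)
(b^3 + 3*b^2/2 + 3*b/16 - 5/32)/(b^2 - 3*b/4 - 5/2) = (b^2 + b/4 - 1/8)/(b - 2)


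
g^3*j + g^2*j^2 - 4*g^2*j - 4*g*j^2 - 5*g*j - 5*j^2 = (g - 5)*(g + j)*(g*j + j)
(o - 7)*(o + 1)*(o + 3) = o^3 - 3*o^2 - 25*o - 21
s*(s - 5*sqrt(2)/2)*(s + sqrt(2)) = s^3 - 3*sqrt(2)*s^2/2 - 5*s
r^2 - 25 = (r - 5)*(r + 5)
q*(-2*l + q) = -2*l*q + q^2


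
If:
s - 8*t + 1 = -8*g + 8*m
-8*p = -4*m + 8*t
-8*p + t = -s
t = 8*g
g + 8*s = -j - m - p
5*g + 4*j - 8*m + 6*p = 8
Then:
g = 171/26948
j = 114631/53896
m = 1265/26948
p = -1471/53896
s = -1813/6737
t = 342/6737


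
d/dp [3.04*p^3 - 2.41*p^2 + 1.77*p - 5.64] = 9.12*p^2 - 4.82*p + 1.77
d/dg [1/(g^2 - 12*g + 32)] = 2*(6 - g)/(g^2 - 12*g + 32)^2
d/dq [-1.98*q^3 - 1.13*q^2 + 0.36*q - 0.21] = -5.94*q^2 - 2.26*q + 0.36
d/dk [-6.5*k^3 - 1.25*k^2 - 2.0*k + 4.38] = -19.5*k^2 - 2.5*k - 2.0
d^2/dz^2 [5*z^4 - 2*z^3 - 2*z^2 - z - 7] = 60*z^2 - 12*z - 4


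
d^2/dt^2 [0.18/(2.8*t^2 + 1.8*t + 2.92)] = (-2.8224*t^2 - 1.8144*t + 0.18*(5.6*t + 1.8)*(11.2*t + 3.6) - 2.94336)/(2.8*t^2 + 1.8*t + 2.92)^3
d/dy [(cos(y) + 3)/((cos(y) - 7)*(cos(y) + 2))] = (-sin(y)^2 + 6*cos(y))*sin(y)/((cos(y) - 7)^2*(cos(y) + 2)^2)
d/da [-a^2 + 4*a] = 4 - 2*a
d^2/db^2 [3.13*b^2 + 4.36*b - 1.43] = 6.26000000000000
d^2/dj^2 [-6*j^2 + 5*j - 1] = -12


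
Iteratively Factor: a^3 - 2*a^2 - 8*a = (a - 4)*(a^2 + 2*a) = a*(a - 4)*(a + 2)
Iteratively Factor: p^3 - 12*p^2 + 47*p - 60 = (p - 4)*(p^2 - 8*p + 15) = (p - 4)*(p - 3)*(p - 5)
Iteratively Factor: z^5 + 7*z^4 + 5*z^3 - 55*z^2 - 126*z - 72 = (z + 2)*(z^4 + 5*z^3 - 5*z^2 - 45*z - 36) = (z - 3)*(z + 2)*(z^3 + 8*z^2 + 19*z + 12) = (z - 3)*(z + 2)*(z + 3)*(z^2 + 5*z + 4) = (z - 3)*(z + 2)*(z + 3)*(z + 4)*(z + 1)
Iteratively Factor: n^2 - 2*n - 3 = (n - 3)*(n + 1)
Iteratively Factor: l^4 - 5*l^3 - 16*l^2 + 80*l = (l)*(l^3 - 5*l^2 - 16*l + 80) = l*(l + 4)*(l^2 - 9*l + 20) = l*(l - 5)*(l + 4)*(l - 4)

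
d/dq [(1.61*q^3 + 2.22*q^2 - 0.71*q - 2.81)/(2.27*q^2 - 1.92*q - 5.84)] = (3.6547*q^4 - 6.1824*q^3 - 30.8579*q^2 - 13.1722*q - 1.2488)/(5.1529*q^4 - 8.7168*q^3 - 22.8272*q^2 + 22.4256*q + 34.1056)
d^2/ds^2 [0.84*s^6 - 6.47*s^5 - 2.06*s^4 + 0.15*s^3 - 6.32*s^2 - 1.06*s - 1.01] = 25.2*s^4 - 129.4*s^3 - 24.72*s^2 + 0.9*s - 12.64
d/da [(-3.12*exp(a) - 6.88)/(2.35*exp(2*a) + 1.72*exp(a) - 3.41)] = (7.332*exp(2*a) + 32.336*exp(a) + 22.4728)*exp(a)/(5.5225*exp(4*a) + 8.084*exp(3*a) - 13.0686*exp(2*a) - 11.7304*exp(a) + 11.6281)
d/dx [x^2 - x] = 2*x - 1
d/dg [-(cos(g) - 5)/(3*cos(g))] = 5*sin(g)/(3*cos(g)^2)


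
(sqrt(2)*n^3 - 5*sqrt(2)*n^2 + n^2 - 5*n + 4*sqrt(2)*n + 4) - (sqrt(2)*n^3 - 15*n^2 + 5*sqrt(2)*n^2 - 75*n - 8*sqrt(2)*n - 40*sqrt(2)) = -10*sqrt(2)*n^2 + 16*n^2 + 12*sqrt(2)*n + 70*n + 4 + 40*sqrt(2)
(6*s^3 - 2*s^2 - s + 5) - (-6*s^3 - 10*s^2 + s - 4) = 12*s^3 + 8*s^2 - 2*s + 9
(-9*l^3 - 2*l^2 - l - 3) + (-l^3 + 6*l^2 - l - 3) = -10*l^3 + 4*l^2 - 2*l - 6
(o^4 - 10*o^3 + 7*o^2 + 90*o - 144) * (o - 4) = o^5 - 14*o^4 + 47*o^3 + 62*o^2 - 504*o + 576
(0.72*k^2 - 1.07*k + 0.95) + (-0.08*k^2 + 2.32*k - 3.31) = 0.64*k^2 + 1.25*k - 2.36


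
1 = 1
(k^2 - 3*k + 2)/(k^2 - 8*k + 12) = (k - 1)/(k - 6)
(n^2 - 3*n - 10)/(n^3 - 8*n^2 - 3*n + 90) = (n + 2)/(n^2 - 3*n - 18)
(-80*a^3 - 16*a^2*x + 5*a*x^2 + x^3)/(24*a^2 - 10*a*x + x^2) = (20*a^2 + 9*a*x + x^2)/(-6*a + x)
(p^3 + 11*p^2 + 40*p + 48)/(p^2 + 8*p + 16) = p + 3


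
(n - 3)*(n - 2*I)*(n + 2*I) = n^3 - 3*n^2 + 4*n - 12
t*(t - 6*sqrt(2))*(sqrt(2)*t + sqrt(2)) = sqrt(2)*t^3 - 12*t^2 + sqrt(2)*t^2 - 12*t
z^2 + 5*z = z*(z + 5)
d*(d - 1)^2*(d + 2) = d^4 - 3*d^2 + 2*d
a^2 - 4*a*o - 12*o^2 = (a - 6*o)*(a + 2*o)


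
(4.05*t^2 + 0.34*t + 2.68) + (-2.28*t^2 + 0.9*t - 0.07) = 1.77*t^2 + 1.24*t + 2.61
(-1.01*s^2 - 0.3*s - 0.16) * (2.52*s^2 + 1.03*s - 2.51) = -2.5452*s^4 - 1.7963*s^3 + 1.8229*s^2 + 0.5882*s + 0.4016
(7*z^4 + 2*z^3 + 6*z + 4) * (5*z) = 35*z^5 + 10*z^4 + 30*z^2 + 20*z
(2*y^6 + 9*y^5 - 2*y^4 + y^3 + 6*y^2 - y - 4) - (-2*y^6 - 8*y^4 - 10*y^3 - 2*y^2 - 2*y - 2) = 4*y^6 + 9*y^5 + 6*y^4 + 11*y^3 + 8*y^2 + y - 2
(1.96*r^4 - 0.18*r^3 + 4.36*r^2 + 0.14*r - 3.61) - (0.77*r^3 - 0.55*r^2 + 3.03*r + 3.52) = 1.96*r^4 - 0.95*r^3 + 4.91*r^2 - 2.89*r - 7.13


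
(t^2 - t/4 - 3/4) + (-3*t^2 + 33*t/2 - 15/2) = -2*t^2 + 65*t/4 - 33/4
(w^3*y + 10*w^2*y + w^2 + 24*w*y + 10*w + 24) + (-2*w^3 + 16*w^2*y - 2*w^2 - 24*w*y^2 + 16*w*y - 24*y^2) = w^3*y - 2*w^3 + 26*w^2*y - w^2 - 24*w*y^2 + 40*w*y + 10*w - 24*y^2 + 24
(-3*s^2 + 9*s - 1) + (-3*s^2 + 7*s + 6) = -6*s^2 + 16*s + 5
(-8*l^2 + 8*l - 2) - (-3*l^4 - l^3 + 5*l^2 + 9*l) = 3*l^4 + l^3 - 13*l^2 - l - 2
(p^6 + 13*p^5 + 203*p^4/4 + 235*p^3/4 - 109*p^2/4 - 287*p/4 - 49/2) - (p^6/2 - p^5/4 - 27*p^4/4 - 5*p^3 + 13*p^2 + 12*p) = p^6/2 + 53*p^5/4 + 115*p^4/2 + 255*p^3/4 - 161*p^2/4 - 335*p/4 - 49/2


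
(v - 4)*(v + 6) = v^2 + 2*v - 24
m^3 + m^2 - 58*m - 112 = (m - 8)*(m + 2)*(m + 7)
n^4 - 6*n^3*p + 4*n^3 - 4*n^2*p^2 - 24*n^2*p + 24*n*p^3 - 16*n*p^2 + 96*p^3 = (n + 4)*(n - 6*p)*(n - 2*p)*(n + 2*p)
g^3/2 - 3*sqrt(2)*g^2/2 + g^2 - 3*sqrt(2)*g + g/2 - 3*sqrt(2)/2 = (g/2 + 1/2)*(g + 1)*(g - 3*sqrt(2))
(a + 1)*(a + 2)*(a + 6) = a^3 + 9*a^2 + 20*a + 12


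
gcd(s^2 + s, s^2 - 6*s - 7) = s + 1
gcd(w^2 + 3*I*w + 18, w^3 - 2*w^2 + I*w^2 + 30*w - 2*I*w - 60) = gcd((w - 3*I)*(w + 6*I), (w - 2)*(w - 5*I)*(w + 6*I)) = w + 6*I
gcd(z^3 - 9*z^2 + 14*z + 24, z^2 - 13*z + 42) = z - 6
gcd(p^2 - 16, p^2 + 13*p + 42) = 1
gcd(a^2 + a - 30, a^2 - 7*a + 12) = 1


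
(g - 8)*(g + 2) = g^2 - 6*g - 16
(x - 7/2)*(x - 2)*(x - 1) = x^3 - 13*x^2/2 + 25*x/2 - 7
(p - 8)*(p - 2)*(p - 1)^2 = p^4 - 12*p^3 + 37*p^2 - 42*p + 16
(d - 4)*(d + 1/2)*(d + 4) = d^3 + d^2/2 - 16*d - 8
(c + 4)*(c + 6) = c^2 + 10*c + 24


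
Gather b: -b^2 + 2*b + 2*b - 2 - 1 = -b^2 + 4*b - 3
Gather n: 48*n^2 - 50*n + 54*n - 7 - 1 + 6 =48*n^2 + 4*n - 2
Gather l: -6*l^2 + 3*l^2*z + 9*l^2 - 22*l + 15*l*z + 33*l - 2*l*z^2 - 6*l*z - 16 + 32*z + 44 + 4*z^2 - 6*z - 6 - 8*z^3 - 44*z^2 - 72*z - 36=l^2*(3*z + 3) + l*(-2*z^2 + 9*z + 11) - 8*z^3 - 40*z^2 - 46*z - 14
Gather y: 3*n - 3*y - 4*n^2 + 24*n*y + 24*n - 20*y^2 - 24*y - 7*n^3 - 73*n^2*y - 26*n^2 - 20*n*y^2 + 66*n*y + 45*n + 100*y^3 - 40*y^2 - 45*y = -7*n^3 - 30*n^2 + 72*n + 100*y^3 + y^2*(-20*n - 60) + y*(-73*n^2 + 90*n - 72)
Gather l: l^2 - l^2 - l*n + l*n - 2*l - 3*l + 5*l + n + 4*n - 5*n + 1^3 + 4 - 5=0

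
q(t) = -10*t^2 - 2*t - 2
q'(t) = -20*t - 2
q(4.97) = -258.95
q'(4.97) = -101.40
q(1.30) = -21.50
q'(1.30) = -28.00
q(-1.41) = -19.06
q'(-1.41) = 26.20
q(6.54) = -442.80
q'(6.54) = -132.80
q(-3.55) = -120.92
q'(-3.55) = 69.00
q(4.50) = -213.50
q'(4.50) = -92.00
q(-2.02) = -38.76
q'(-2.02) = 38.40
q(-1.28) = -15.82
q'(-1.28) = 23.60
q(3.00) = -98.00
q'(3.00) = -62.00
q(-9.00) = -794.00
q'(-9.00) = 178.00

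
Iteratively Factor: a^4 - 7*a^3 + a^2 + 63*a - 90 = (a - 3)*(a^3 - 4*a^2 - 11*a + 30) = (a - 3)*(a - 2)*(a^2 - 2*a - 15) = (a - 5)*(a - 3)*(a - 2)*(a + 3)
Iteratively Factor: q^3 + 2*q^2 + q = (q + 1)*(q^2 + q) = q*(q + 1)*(q + 1)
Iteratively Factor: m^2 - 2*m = (m)*(m - 2)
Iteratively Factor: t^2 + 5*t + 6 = (t + 3)*(t + 2)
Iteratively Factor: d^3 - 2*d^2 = (d - 2)*(d^2) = d*(d - 2)*(d)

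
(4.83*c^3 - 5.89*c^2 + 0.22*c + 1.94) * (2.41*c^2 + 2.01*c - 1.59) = 11.6403*c^5 - 4.4866*c^4 - 18.9884*c^3 + 14.4827*c^2 + 3.5496*c - 3.0846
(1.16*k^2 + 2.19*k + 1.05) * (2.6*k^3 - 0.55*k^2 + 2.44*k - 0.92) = 3.016*k^5 + 5.056*k^4 + 4.3559*k^3 + 3.6989*k^2 + 0.5472*k - 0.966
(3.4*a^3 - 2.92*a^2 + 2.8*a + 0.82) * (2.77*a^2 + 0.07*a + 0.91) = 9.418*a^5 - 7.8504*a^4 + 10.6456*a^3 - 0.1898*a^2 + 2.6054*a + 0.7462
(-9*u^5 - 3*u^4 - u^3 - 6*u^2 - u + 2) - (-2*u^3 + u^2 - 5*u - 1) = -9*u^5 - 3*u^4 + u^3 - 7*u^2 + 4*u + 3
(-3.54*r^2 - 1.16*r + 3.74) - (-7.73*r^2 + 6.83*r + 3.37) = 4.19*r^2 - 7.99*r + 0.37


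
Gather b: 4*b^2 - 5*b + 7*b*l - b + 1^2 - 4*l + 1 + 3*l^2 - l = 4*b^2 + b*(7*l - 6) + 3*l^2 - 5*l + 2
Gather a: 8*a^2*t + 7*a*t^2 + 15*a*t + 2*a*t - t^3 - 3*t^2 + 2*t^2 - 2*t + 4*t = 8*a^2*t + a*(7*t^2 + 17*t) - t^3 - t^2 + 2*t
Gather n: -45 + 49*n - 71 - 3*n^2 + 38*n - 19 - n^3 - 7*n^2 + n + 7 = -n^3 - 10*n^2 + 88*n - 128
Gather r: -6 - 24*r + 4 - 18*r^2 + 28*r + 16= -18*r^2 + 4*r + 14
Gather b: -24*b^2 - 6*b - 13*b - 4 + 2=-24*b^2 - 19*b - 2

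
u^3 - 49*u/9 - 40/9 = (u - 8/3)*(u + 1)*(u + 5/3)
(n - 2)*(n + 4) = n^2 + 2*n - 8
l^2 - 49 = (l - 7)*(l + 7)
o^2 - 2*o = o*(o - 2)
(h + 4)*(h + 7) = h^2 + 11*h + 28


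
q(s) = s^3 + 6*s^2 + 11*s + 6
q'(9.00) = 362.00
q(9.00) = 1320.00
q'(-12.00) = 299.00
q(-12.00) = -990.00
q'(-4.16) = 13.00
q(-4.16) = -7.92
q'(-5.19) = 29.53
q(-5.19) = -29.27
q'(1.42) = 34.09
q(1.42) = 36.58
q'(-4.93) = 24.75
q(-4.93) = -22.22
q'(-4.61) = 19.44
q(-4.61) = -15.17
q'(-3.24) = 3.61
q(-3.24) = -0.67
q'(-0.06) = 10.29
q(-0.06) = 5.36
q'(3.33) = 84.23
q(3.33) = 146.09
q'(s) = 3*s^2 + 12*s + 11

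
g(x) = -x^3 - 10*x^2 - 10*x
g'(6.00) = -238.00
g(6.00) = -636.00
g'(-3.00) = 23.00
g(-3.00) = -33.00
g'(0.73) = -26.20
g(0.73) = -13.02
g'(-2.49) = 21.20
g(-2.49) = -21.66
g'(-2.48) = 21.15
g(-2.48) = -21.45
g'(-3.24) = 23.31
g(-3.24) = -38.56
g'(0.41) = -18.70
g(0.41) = -5.85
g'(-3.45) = 23.29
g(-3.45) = -43.46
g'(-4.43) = 19.73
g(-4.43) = -65.01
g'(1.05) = -34.31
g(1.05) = -22.68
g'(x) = -3*x^2 - 20*x - 10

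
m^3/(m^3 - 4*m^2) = m/(m - 4)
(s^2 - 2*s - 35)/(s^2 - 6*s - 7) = (s + 5)/(s + 1)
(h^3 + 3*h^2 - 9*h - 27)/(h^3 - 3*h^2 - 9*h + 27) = (h + 3)/(h - 3)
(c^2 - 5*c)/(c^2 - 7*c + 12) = c*(c - 5)/(c^2 - 7*c + 12)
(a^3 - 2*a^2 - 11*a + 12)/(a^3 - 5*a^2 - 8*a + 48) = (a - 1)/(a - 4)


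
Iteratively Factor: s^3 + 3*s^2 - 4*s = (s + 4)*(s^2 - s) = s*(s + 4)*(s - 1)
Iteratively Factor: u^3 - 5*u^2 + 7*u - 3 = (u - 3)*(u^2 - 2*u + 1) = (u - 3)*(u - 1)*(u - 1)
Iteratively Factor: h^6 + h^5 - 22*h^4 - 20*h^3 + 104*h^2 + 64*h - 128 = (h + 4)*(h^5 - 3*h^4 - 10*h^3 + 20*h^2 + 24*h - 32) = (h - 1)*(h + 4)*(h^4 - 2*h^3 - 12*h^2 + 8*h + 32) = (h - 2)*(h - 1)*(h + 4)*(h^3 - 12*h - 16) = (h - 2)*(h - 1)*(h + 2)*(h + 4)*(h^2 - 2*h - 8) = (h - 2)*(h - 1)*(h + 2)^2*(h + 4)*(h - 4)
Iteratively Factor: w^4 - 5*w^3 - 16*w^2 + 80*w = (w)*(w^3 - 5*w^2 - 16*w + 80) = w*(w + 4)*(w^2 - 9*w + 20) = w*(w - 5)*(w + 4)*(w - 4)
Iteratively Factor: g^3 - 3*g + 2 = (g + 2)*(g^2 - 2*g + 1) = (g - 1)*(g + 2)*(g - 1)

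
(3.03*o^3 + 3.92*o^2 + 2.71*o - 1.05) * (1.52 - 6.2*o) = -18.786*o^4 - 19.6984*o^3 - 10.8436*o^2 + 10.6292*o - 1.596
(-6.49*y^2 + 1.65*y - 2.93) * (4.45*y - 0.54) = -28.8805*y^3 + 10.8471*y^2 - 13.9295*y + 1.5822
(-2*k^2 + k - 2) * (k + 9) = -2*k^3 - 17*k^2 + 7*k - 18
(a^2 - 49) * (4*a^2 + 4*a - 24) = 4*a^4 + 4*a^3 - 220*a^2 - 196*a + 1176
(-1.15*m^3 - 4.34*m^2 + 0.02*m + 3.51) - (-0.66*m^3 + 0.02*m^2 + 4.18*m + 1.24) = -0.49*m^3 - 4.36*m^2 - 4.16*m + 2.27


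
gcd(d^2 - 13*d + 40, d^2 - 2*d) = 1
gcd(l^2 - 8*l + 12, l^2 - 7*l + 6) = l - 6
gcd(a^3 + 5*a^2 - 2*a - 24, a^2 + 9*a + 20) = a + 4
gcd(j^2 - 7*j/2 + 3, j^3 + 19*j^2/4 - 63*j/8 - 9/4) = j - 3/2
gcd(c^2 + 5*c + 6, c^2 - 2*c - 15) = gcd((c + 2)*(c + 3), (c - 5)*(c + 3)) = c + 3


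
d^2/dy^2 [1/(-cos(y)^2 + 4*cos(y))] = ((1 - cos(2*y))^2 + 15*cos(y) + 9*cos(2*y) - 3*cos(3*y) - 27)/((cos(y) - 4)^3*cos(y)^3)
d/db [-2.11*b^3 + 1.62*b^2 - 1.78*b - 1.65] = -6.33*b^2 + 3.24*b - 1.78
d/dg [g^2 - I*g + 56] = 2*g - I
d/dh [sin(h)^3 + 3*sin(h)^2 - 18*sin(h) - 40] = 3*(sin(h)^2 + 2*sin(h) - 6)*cos(h)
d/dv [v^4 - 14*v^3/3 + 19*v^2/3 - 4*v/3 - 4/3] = 4*v^3 - 14*v^2 + 38*v/3 - 4/3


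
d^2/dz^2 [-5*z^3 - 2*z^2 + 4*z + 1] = -30*z - 4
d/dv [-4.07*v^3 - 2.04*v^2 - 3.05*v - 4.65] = -12.21*v^2 - 4.08*v - 3.05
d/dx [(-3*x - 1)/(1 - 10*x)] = -13/(10*x - 1)^2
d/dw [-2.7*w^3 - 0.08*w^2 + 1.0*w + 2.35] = -8.1*w^2 - 0.16*w + 1.0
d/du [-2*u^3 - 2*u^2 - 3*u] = -6*u^2 - 4*u - 3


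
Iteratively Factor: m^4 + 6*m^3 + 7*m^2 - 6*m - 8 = (m + 2)*(m^3 + 4*m^2 - m - 4) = (m + 1)*(m + 2)*(m^2 + 3*m - 4) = (m - 1)*(m + 1)*(m + 2)*(m + 4)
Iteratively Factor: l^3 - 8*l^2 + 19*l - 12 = (l - 4)*(l^2 - 4*l + 3) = (l - 4)*(l - 3)*(l - 1)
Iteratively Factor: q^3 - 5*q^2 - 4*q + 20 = (q + 2)*(q^2 - 7*q + 10) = (q - 5)*(q + 2)*(q - 2)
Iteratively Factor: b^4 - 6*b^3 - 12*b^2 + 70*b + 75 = (b + 3)*(b^3 - 9*b^2 + 15*b + 25) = (b - 5)*(b + 3)*(b^2 - 4*b - 5) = (b - 5)*(b + 1)*(b + 3)*(b - 5)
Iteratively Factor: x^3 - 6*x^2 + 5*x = (x - 5)*(x^2 - x) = (x - 5)*(x - 1)*(x)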